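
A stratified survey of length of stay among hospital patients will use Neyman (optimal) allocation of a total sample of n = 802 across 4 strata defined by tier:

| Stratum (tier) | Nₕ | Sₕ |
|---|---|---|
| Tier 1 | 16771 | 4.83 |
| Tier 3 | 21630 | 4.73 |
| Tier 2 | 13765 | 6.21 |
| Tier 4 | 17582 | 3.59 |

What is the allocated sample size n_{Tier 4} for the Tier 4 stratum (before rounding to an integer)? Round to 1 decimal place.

Neyman allocation: nₕ = n·NₕSₕ / Σⱼ NⱼSⱼ.
Σ NⱼSⱼ = 16771·4.83 + 21630·4.73 + 13765·6.21 + 17582·3.59 = 331913.86.
n_{Tier 4} = 802·17582·3.59 / 331913.86 = 152.5.

152.5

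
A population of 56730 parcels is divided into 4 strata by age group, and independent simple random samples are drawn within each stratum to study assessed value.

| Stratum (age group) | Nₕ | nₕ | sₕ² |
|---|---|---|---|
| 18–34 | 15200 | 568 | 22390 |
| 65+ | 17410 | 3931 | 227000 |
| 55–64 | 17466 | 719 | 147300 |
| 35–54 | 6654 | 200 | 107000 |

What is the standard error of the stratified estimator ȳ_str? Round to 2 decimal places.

Var(ȳ_str) = Σₕ Wₕ²(1 − fₕ)sₕ²/nₕ with Wₕ = Nₕ/N, N = 56730.
18–34: Wₕ = 0.26793584; term = 0.26793584²·(1 − 0.03736842)·22390/568 = 2.7241278.
65+: Wₕ = 0.30689230; term = 0.30689230²·(1 − 0.22578978)·227000/3931 = 4.2106941.
55–64: Wₕ = 0.30787943; term = 0.30787943²·(1 − 0.04116569)·147300/719 = 18.619961.
35–54: Wₕ = 0.11729244; term = 0.11729244²·(1 − 0.03005711)·107000/200 = 7.1390426.
Sum = 32.693826.
SE = √(32.693826) = 5.72.

5.72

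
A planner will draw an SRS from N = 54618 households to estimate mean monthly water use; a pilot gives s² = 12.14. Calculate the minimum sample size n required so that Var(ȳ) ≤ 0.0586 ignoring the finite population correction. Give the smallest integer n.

Without fpc, n₀ = s²/D = 12.14/0.0586 = 207.1672.
Rounding up, n = 208.

208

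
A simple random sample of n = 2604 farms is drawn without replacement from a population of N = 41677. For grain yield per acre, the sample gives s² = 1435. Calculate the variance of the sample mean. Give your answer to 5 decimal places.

Under SRS without replacement, Var(ȳ) = (1 − f)·s²/n with f = n/N = 2604/41677 = 0.06248050.
Var(ȳ) = (1 − 0.06248050)·1435/2604 = 0.93751950·0.55107527 = 0.51664381.

0.51664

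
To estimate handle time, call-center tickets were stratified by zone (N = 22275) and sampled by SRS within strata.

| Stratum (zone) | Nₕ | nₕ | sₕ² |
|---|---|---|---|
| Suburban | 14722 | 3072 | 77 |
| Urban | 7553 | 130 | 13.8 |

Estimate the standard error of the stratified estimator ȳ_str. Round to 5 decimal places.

0.14373

Var(ȳ_str) = Σₕ Wₕ²(1 − fₕ)sₕ²/nₕ with Wₕ = Nₕ/N, N = 22275.
Suburban: Wₕ = 0.66092031; term = 0.66092031²·(1 − 0.20866730)·77/3072 = 0.0086641672.
Urban: Wₕ = 0.33907969; term = 0.33907969²·(1 − 0.01721170)·13.8/130 = 0.011994972.
Sum = 0.020659139.
SE = √(0.020659139) = 0.14373.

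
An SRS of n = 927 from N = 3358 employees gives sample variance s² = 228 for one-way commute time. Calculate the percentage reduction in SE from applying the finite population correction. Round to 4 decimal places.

14.9152

f = n/N = 927/3358 = 0.27605718.
SE_no-fpc = √(s²/n) = 0.49593819; SE_fpc = √((1−f)s²/n) = 0.42196817.
Ratio = √(1−f) = 0.85084830. Reduction = 100·(1 − 0.85084830) = 14.9152%.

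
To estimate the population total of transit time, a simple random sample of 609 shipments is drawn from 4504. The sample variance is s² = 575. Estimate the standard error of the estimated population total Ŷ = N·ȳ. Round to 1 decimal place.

4069.8

Var(Ŷ) = N²·Var(ȳ) = N²·(1 − n/N)·s²/n.
f = 609/4504 = 0.13521314; Var(ȳ) = 0.86478686·575/609 = 0.81650647.
Var(Ŷ) = 4504² · 0.81650647 = 1.6563663 × 10^7.
SE(Ŷ) = √(1.6563663 × 10^7) = 4069.8.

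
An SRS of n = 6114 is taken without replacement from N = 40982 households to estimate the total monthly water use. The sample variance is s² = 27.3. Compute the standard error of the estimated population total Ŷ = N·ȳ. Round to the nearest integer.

2526

Var(Ŷ) = N²·Var(ȳ) = N²·(1 − n/N)·s²/n.
f = 6114/40982 = 0.14918745; Var(ȳ) = 0.85081255·27.3/6114 = 0.0037990158.
Var(Ŷ) = 40982² · 0.0037990158 = 6.3805394 × 10^6.
SE(Ŷ) = √(6.3805394 × 10^6) = 2526.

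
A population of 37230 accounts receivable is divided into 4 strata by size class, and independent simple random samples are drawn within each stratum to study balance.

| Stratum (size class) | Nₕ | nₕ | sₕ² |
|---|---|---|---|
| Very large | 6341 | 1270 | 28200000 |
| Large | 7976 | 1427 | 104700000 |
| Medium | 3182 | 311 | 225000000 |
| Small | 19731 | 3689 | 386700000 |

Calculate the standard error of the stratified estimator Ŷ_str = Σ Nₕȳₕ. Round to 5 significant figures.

6.6585 × 10^6

Var(Ŷ_str) = Σₕ Nₕ²(1 − fₕ)sₕ²/nₕ.
Very large: 6341²·(1 − 1270/6341)·28200000/1270 = 7.139976 × 10^11.
Large: 7976²·(1 − 1427/7976)·104700000/1427 = 3.832506 × 10^12.
Medium: 3182²·(1 − 311/3182)·225000000/311 = 6.6093005 × 10^12.
Small: 19731²·(1 − 3689/19731)·386700000/3689 = 3.3179751 × 10^13.
Sum = 4.4335555 × 10^13.
SE = √(4.4335555 × 10^13) = 6.6585 × 10^6.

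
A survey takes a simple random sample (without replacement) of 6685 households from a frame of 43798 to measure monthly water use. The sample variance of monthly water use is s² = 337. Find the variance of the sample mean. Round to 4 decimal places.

Under SRS without replacement, Var(ȳ) = (1 − f)·s²/n with f = n/N = 6685/43798 = 0.15263254.
Var(ȳ) = (1 − 0.15263254)·337/6685 = 0.84736746·0.050411369 = 0.042716953.

0.0427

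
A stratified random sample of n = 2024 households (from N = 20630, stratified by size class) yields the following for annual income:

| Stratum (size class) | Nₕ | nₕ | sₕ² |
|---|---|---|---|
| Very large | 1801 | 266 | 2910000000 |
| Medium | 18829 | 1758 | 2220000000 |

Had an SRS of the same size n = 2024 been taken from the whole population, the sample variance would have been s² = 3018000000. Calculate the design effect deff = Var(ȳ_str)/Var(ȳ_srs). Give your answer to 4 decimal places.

0.7620

Var(ȳ_str) = Σ Wₕ²(1−fₕ)sₕ²/nₕ with Wₕ = Nₕ/20630:
  Very large: (1801/20630)²·(1−266/1801)·2910000000/266 = 71061.601
  Medium: (18829/20630)²·(1−1758/18829)·2220000000/1758 = 953722.14
  → Var(ȳ_str) = 1.0247837 × 10^6.
Var(ȳ_srs) = (1 − 2024/20630)·3018000000/2024 = 1.3448149 × 10^6.
deff = (1.0247837 × 10^6) / (1.3448149 × 10^6) = 0.7620.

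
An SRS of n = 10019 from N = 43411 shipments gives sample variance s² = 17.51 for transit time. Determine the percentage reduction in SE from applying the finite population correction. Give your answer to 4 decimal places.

12.2956

f = n/N = 10019/43411 = 0.23079404.
SE_no-fpc = √(s²/n) = 0.041805256; SE_fpc = √((1−f)s²/n) = 0.036665044.
Ratio = √(1−f) = 0.87704388. Reduction = 100·(1 − 0.87704388) = 12.2956%.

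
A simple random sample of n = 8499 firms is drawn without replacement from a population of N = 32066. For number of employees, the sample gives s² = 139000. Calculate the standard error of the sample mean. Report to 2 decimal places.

3.47

Under SRS without replacement, Var(ȳ) = (1 − f)·s²/n with f = n/N = 8499/32066 = 0.26504709.
Var(ȳ) = (1 − 0.26504709)·139000/8499 = 0.73495291·16.354865 = 12.020056.
SE(ȳ) = √(12.020056) = 3.47.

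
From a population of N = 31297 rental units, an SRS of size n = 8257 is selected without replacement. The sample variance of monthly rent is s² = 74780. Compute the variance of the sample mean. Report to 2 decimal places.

6.67

Under SRS without replacement, Var(ȳ) = (1 − f)·s²/n with f = n/N = 8257/31297 = 0.26382720.
Var(ȳ) = (1 − 0.26382720)·74780/8257 = 0.73617280·9.0565581 = 6.6671917.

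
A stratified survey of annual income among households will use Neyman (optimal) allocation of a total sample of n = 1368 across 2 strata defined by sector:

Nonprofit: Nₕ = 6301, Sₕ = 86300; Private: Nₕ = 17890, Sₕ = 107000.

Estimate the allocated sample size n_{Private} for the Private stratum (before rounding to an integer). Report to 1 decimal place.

Neyman allocation: nₕ = n·NₕSₕ / Σⱼ NⱼSⱼ.
Σ NⱼSⱼ = 6301·86300 + 17890·107000 = 2.4580063 × 10^9.
n_{Private} = 1368·17890·107000 / (2.4580063 × 10^9) = 1065.4.

1065.4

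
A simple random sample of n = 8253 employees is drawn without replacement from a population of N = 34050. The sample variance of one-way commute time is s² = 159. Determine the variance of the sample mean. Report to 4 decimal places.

Under SRS without replacement, Var(ȳ) = (1 − f)·s²/n with f = n/N = 8253/34050 = 0.24237885.
Var(ȳ) = (1 − 0.24237885)·159/8253 = 0.75762115·0.019265722 = 0.014596118.

0.0146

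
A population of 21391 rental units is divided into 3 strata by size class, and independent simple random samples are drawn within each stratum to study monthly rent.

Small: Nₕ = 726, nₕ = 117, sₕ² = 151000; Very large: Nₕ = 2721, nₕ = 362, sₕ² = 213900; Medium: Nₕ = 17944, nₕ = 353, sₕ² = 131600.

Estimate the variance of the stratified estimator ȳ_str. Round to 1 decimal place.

Var(ȳ_str) = Σₕ Wₕ²(1 − fₕ)sₕ²/nₕ with Wₕ = Nₕ/N, N = 21391.
Small: Wₕ = 0.03393951; term = 0.03393951²·(1 − 0.16115702)·151000/117 = 1.247047.
Very large: Wₕ = 0.12720303; term = 0.12720303²·(1 − 0.13303932)·213900/362 = 8.2888928.
Medium: Wₕ = 0.83885746; term = 0.83885746²·(1 − 0.01967231)·131600/353 = 257.17503.
Sum = 266.71097.

266.7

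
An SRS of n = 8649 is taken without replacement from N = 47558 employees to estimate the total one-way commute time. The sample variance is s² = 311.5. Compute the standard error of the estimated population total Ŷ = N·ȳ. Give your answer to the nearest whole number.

Var(Ŷ) = N²·Var(ȳ) = N²·(1 − n/N)·s²/n.
f = 8649/47558 = 0.18186215; Var(ȳ) = 0.81813785·311.5/8649 = 0.029465827.
Var(Ŷ) = 47558² · 0.029465827 = 6.6644728 × 10^7.
SE(Ŷ) = √(6.6644728 × 10^7) = 8164.

8164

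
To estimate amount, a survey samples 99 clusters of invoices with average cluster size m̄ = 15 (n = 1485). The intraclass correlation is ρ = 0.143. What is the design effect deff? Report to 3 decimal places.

3.002

deff = 1 + (15 − 1)·0.143 = 1 + 2.002 = 3.002.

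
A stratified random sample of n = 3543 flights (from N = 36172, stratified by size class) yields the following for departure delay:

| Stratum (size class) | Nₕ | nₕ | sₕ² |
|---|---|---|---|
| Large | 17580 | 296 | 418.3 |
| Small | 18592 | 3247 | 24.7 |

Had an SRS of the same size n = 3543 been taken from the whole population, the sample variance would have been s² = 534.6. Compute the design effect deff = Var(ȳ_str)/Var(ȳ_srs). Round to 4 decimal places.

2.4233

Var(ȳ_str) = Σ Wₕ²(1−fₕ)sₕ²/nₕ with Wₕ = Nₕ/36172:
  Large: (17580/36172)²·(1−296/17580)·418.3/296 = 0.32818161
  Small: (18592/36172)²·(1−3247/18592)·24.7/3247 = 0.0016586801
  → Var(ȳ_str) = 0.32984029.
Var(ȳ_srs) = (1 − 3543/36172)·534.6/3543 = 0.13610969.
deff = 0.32984029 / 0.13610969 = 2.4233.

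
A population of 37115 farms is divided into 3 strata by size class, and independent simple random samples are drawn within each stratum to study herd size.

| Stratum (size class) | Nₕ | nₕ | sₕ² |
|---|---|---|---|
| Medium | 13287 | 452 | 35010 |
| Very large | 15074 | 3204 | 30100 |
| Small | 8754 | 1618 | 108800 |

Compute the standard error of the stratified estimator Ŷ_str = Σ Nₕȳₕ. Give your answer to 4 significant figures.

138200

Var(Ŷ_str) = Σₕ Nₕ²(1 − fₕ)sₕ²/nₕ.
Medium: 13287²·(1 − 452/13287)·35010/452 = 1.3209199 × 10^10.
Very large: 15074²·(1 − 3204/15074)·30100/3204 = 1.6809439 × 10^9.
Small: 8754²·(1 − 1618/8754)·108800/1618 = 4.2006042 × 10^9.
Sum = 1.9090747 × 10^10.
SE = √(1.9090747 × 10^10) = 138200.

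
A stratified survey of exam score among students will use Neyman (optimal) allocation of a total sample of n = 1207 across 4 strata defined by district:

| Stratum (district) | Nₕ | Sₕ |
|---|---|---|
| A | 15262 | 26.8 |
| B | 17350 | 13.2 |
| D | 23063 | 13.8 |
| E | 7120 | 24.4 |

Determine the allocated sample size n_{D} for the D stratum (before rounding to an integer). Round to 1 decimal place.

Neyman allocation: nₕ = n·NₕSₕ / Σⱼ NⱼSⱼ.
Σ NⱼSⱼ = 15262·26.8 + 17350·13.2 + 23063·13.8 + 7120·24.4 = 1.130039 × 10^6.
n_{D} = 1207·23063·13.8 / (1.130039 × 10^6) = 339.9.

339.9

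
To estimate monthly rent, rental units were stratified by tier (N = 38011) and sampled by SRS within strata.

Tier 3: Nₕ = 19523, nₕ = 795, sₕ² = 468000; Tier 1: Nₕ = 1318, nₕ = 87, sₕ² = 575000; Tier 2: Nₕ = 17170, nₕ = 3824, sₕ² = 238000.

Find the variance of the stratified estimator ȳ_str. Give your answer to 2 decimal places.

166.26

Var(ȳ_str) = Σₕ Wₕ²(1 − fₕ)sₕ²/nₕ with Wₕ = Nₕ/N, N = 38011.
Tier 3: Wₕ = 0.51361448; term = 0.51361448²·(1 − 0.04072120)·468000/795 = 148.96975.
Tier 1: Wₕ = 0.03467417; term = 0.03467417²·(1 − 0.06600910)·575000/87 = 7.4217012.
Tier 2: Wₕ = 0.45171135; term = 0.45171135²·(1 − 0.22271404)·238000/3824 = 9.871017.
Sum = 166.26247.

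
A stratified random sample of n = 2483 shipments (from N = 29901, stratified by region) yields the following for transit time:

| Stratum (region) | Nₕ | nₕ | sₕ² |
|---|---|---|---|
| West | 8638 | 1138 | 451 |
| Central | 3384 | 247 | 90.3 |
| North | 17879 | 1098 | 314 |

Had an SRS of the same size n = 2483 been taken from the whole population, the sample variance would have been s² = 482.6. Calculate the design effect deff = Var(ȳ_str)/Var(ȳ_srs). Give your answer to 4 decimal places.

0.7239

Var(ȳ_str) = Σ Wₕ²(1−fₕ)sₕ²/nₕ with Wₕ = Nₕ/29901:
  West: (8638/29901)²·(1−1138/8638)·451/1138 = 0.028716884
  Central: (3384/29901)²·(1−247/3384)·90.3/247 = 0.0043407447
  North: (17879/29901)²·(1−1098/17879)·314/1098 = 0.095965901
  → Var(ȳ_str) = 0.12902353.
Var(ȳ_srs) = (1 − 2483/29901)·482.6/2483 = 0.17822173.
deff = 0.12902353 / 0.17822173 = 0.7239.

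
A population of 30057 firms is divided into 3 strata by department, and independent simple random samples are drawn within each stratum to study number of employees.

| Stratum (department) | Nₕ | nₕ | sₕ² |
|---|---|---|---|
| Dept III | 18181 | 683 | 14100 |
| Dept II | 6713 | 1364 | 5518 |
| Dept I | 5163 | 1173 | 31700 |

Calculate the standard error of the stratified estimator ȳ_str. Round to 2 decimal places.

2.84

Var(ȳ_str) = Σₕ Wₕ²(1 − fₕ)sₕ²/nₕ with Wₕ = Nₕ/N, N = 30057.
Dept III: Wₕ = 0.60488405; term = 0.60488405²·(1 − 0.03756669)·14100/683 = 7.269647.
Dept II: Wₕ = 0.22334232; term = 0.22334232²·(1 − 0.20318784)·5518/1364 = 0.16079232.
Dept I: Wₕ = 0.17177363; term = 0.17177363²·(1 − 0.22719349)·31700/1173 = 0.61623308.
Sum = 8.0466724.
SE = √(8.0466724) = 2.84.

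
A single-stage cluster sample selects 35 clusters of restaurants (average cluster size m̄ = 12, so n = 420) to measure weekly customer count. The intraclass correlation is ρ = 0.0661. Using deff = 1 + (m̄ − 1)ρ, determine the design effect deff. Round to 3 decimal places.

1.727

deff = 1 + (12 − 1)·0.0661 = 1 + 0.7271 = 1.7271.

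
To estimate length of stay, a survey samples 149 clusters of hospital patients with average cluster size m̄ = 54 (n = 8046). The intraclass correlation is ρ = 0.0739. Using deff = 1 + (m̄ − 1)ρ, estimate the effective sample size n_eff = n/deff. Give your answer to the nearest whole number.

deff = 1 + (54 − 1)·0.0739 = 1 + 3.9167 = 4.9167.
n_eff = 8046 / 4.9167 = 1636.

1636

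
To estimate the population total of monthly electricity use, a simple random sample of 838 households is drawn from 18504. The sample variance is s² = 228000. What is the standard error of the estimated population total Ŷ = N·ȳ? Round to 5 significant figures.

298230

Var(Ŷ) = N²·Var(ȳ) = N²·(1 − n/N)·s²/n.
f = 838/18504 = 0.04528751; Var(ȳ) = 0.95471249·228000/838 = 259.75471.
Var(Ŷ) = 18504² · 259.75471 = 8.8939497 × 10^10.
SE(Ŷ) = √(8.8939497 × 10^10) = 298230.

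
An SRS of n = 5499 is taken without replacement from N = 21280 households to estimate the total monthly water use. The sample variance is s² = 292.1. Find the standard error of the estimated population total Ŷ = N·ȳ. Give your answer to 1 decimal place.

4223.5

Var(Ŷ) = N²·Var(ȳ) = N²·(1 − n/N)·s²/n.
f = 5499/21280 = 0.25841165; Var(ȳ) = 0.74158835·292.1/5499 = 0.039392245.
Var(Ŷ) = 21280² · 0.039392245 = 1.7838321 × 10^7.
SE(Ŷ) = √(1.7838321 × 10^7) = 4223.5.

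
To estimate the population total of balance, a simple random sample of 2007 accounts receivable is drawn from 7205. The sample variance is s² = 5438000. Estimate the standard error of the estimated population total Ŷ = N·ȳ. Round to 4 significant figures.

Var(Ŷ) = N²·Var(ȳ) = N²·(1 − n/N)·s²/n.
f = 2007/7205 = 0.27855656; Var(ȳ) = 0.72144344·5438000/2007 = 1954.763.
Var(Ŷ) = 7205² · 1954.763 = 1.0147571 × 10^11.
SE(Ŷ) = √(1.0147571 × 10^11) = 318600.

318600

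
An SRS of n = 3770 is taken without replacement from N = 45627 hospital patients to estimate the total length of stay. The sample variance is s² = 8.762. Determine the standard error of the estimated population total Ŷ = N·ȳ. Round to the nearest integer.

2107

Var(Ŷ) = N²·Var(ȳ) = N²·(1 − n/N)·s²/n.
f = 3770/45627 = 0.08262652; Var(ȳ) = 0.91737348·8.762/3770 = 0.0021321025.
Var(Ŷ) = 45627² · 0.0021321025 = 4.4386603 × 10^6.
SE(Ŷ) = √(4.4386603 × 10^6) = 2107.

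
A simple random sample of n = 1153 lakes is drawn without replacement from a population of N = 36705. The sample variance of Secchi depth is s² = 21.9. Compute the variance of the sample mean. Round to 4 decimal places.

0.0184

Under SRS without replacement, Var(ȳ) = (1 − f)·s²/n with f = n/N = 1153/36705 = 0.03141261.
Var(ȳ) = (1 − 0.03141261)·21.9/1153 = 0.96858739·0.018993929 = 0.01839728.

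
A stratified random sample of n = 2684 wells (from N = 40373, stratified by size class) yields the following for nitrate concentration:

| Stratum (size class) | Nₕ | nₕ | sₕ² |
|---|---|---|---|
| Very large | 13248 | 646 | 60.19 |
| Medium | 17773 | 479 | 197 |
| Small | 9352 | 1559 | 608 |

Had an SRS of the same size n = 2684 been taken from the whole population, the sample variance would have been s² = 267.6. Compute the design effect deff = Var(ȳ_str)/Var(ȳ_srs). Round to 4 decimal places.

Var(ȳ_str) = Σ Wₕ²(1−fₕ)sₕ²/nₕ with Wₕ = Nₕ/40373:
  Very large: (13248/40373)²·(1−646/13248)·60.19/646 = 0.009543322
  Medium: (17773/40373)²·(1−479/17773)·197/479 = 0.077554118
  Small: (9352/40373)²·(1−1559/9352)·608/1559 = 0.017437515
  → Var(ȳ_str) = 0.10453496.
Var(ȳ_srs) = (1 − 2684/40373)·267.6/2684 = 0.093073745.
deff = 0.10453496 / 0.093073745 = 1.1231.

1.1231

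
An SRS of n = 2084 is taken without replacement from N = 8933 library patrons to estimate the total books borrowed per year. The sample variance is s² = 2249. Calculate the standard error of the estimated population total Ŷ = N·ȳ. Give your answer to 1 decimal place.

8125.7

Var(Ŷ) = N²·Var(ȳ) = N²·(1 − n/N)·s²/n.
f = 2084/8933 = 0.23329229; Var(ȳ) = 0.76670771·2249/2084 = 0.82741154.
Var(Ŷ) = 8933² · 0.82741154 = 6.6026191 × 10^7.
SE(Ŷ) = √(6.6026191 × 10^7) = 8125.7.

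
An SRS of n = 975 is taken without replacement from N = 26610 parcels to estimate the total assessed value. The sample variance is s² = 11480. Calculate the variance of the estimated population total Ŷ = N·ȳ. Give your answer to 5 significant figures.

Var(Ŷ) = N²·Var(ȳ) = N²·(1 − n/N)·s²/n.
f = 975/26610 = 0.03664036; Var(ȳ) = 0.96335964·11480/975 = 11.342942.
Var(Ŷ) = 26610² · 11.342942 = 8.0318476 × 10^9.

8.0318 × 10^9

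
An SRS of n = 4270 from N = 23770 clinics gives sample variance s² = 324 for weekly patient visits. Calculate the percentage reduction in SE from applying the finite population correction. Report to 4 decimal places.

9.4262

f = n/N = 4270/23770 = 0.17963820.
SE_no-fpc = √(s²/n) = 0.27546002; SE_fpc = √((1−f)s²/n) = 0.24949468.
Ratio = √(1−f) = 0.90573826. Reduction = 100·(1 − 0.90573826) = 9.4262%.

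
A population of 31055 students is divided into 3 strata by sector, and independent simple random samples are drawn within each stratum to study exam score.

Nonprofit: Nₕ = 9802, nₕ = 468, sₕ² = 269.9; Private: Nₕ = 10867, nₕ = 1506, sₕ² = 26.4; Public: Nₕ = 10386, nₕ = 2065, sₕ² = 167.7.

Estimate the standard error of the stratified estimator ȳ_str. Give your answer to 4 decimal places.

0.2527

Var(ȳ_str) = Σₕ Wₕ²(1 − fₕ)sₕ²/nₕ with Wₕ = Nₕ/N, N = 31055.
Nonprofit: Wₕ = 0.31563355; term = 0.31563355²·(1 − 0.04774536)·269.9/468 = 0.054711228.
Private: Wₕ = 0.34992755; term = 0.34992755²·(1 − 0.13858471)·26.4/1506 = 0.0018490464.
Public: Wₕ = 0.33443890; term = 0.33443890²·(1 − 0.19882534)·167.7/2065 = 0.0072773587.
Sum = 0.063837633.
SE = √(0.063837633) = 0.2527.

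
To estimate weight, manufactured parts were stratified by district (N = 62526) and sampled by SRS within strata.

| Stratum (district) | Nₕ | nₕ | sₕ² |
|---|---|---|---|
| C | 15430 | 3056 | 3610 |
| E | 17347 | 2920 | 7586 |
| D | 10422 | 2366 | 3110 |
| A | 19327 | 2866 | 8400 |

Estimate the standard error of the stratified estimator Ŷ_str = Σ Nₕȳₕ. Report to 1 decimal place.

43801.0

Var(Ŷ_str) = Σₕ Nₕ²(1 − fₕ)sₕ²/nₕ.
C: 15430²·(1 − 3056/15430)·3610/3056 = 2.2554328 × 10^8.
E: 17347²·(1 − 2920/17347)·7586/2920 = 6.501752 × 10^8.
D: 10422²·(1 − 2366/10422)·3110/2366 = 1.1036114 × 10^8.
A: 19327²·(1 − 2866/19327)·8400/2866 = 9.3244615 × 10^8.
Sum = 1.9185258 × 10^9.
SE = √(1.9185258 × 10^9) = 43801.0.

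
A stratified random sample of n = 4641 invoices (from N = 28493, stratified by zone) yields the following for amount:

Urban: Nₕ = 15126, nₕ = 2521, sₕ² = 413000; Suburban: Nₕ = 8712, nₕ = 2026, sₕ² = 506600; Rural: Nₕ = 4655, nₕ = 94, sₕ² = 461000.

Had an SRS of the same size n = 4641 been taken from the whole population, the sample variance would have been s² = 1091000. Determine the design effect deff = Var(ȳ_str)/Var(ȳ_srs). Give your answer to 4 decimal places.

0.9384

Var(ȳ_str) = Σ Wₕ²(1−fₕ)sₕ²/nₕ with Wₕ = Nₕ/28493:
  Urban: (15126/28493)²·(1−2521/15126)·413000/2521 = 38.47404
  Suburban: (8712/28493)²·(1−2026/8712)·506600/2026 = 17.940462
  Rural: (4655/28493)²·(1−94/4655)·461000/94 = 128.25564
  → Var(ȳ_str) = 184.67014.
Var(ȳ_srs) = (1 − 4641/28493)·1091000/4641 = 196.78854.
deff = 184.67014 / 196.78854 = 0.9384.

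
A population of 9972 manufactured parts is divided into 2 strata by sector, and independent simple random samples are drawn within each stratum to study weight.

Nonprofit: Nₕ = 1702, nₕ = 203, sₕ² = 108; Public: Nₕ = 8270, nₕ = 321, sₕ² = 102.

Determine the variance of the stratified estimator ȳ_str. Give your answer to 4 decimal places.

Var(ȳ_str) = Σₕ Wₕ²(1 − fₕ)sₕ²/nₕ with Wₕ = Nₕ/N, N = 9972.
Nonprofit: Wₕ = 0.17067790; term = 0.17067790²·(1 − 0.11927145)·108/203 = 0.01364974.
Public: Wₕ = 0.82932210; term = 0.82932210²·(1 − 0.03881499)·102/321 = 0.21006254.
Sum = 0.22371228.

0.2237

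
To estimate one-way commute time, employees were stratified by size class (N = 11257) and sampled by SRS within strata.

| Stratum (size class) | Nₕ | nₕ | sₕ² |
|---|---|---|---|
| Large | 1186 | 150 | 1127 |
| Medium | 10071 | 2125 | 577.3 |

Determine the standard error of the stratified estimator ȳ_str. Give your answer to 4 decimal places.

Var(ȳ_str) = Σₕ Wₕ²(1 − fₕ)sₕ²/nₕ with Wₕ = Nₕ/N, N = 11257.
Large: Wₕ = 0.10535667; term = 0.10535667²·(1 − 0.12647555)·1127/150 = 0.072850371.
Medium: Wₕ = 0.89464333; term = 0.89464333²·(1 − 0.21100189)·577.3/2125 = 0.17156095.
Sum = 0.24441132.
SE = √(0.24441132) = 0.4944.

0.4944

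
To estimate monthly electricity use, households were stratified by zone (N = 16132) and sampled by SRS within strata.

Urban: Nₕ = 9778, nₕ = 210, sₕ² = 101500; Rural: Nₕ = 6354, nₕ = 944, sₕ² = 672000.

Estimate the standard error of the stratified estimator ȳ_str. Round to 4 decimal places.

16.3642

Var(ȳ_str) = Σₕ Wₕ²(1 − fₕ)sₕ²/nₕ with Wₕ = Nₕ/N, N = 16132.
Urban: Wₕ = 0.60612447; term = 0.60612447²·(1 − 0.02147678)·101500/210 = 173.75668.
Rural: Wₕ = 0.39387553; term = 0.39387553²·(1 − 0.14856783)·672000/944 = 94.02976.
Sum = 267.78644.
SE = √(267.78644) = 16.3642.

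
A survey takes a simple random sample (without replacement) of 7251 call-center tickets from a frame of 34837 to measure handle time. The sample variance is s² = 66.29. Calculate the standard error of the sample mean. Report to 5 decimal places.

0.08508

Under SRS without replacement, Var(ȳ) = (1 − f)·s²/n with f = n/N = 7251/34837 = 0.20814077.
Var(ȳ) = (1 − 0.20814077)·66.29/7251 = 0.79185923·0.0091421873 = 0.0072393254.
SE(ȳ) = √(0.0072393254) = 0.08508.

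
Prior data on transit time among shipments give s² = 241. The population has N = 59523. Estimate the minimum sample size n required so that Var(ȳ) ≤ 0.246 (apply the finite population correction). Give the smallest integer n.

964

Without fpc, n₀ = s²/D = 241/0.246 = 979.6748.
With fpc, (1 − n/N)·s²/n ≤ D requires n ≥ n₀/(1 + n₀/N) = 979.6748/(1 + 979.6748/59523) = 963.8117.
Rounding up, n = 964.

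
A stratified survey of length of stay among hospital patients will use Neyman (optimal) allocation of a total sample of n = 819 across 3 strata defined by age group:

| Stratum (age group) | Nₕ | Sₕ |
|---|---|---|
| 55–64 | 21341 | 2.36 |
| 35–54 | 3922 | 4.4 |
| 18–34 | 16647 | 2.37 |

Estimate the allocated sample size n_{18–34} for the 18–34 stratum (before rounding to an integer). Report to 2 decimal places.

301.77

Neyman allocation: nₕ = n·NₕSₕ / Σⱼ NⱼSⱼ.
Σ NⱼSⱼ = 21341·2.36 + 3922·4.4 + 16647·2.37 = 107074.95.
n_{18–34} = 819·16647·2.37 / 107074.95 = 301.77.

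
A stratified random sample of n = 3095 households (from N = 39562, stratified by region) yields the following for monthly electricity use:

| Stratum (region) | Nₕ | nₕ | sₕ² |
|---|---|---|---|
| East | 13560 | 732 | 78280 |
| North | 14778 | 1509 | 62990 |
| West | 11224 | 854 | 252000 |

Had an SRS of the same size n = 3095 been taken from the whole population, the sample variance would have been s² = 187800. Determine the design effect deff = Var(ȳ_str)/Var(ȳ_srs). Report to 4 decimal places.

Var(ȳ_str) = Σ Wₕ²(1−fₕ)sₕ²/nₕ with Wₕ = Nₕ/39562:
  East: (13560/39562)²·(1−732/13560)·78280/732 = 11.885074
  North: (14778/39562)²·(1−1509/14778)·62990/1509 = 5.2297358
  West: (11224/39562)²·(1−854/11224)·252000/854 = 21.943839
  → Var(ȳ_str) = 39.058649.
Var(ȳ_srs) = (1 − 3095/39562)·187800/3095 = 55.931534.
deff = 39.058649 / 55.931534 = 0.6983.

0.6983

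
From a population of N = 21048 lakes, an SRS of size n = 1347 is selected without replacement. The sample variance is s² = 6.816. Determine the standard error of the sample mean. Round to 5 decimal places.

Under SRS without replacement, Var(ȳ) = (1 − f)·s²/n with f = n/N = 1347/21048 = 0.06399658.
Var(ȳ) = (1 − 0.06399658)·6.816/1347 = 0.93600342·0.0050601336 = 0.0047363024.
SE(ȳ) = √(0.0047363024) = 0.06882.

0.06882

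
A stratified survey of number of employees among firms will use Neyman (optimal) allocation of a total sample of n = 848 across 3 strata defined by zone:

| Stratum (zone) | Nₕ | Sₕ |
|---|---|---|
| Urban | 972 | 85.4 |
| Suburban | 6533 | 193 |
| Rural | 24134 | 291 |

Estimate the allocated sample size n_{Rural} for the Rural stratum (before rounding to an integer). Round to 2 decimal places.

Neyman allocation: nₕ = n·NₕSₕ / Σⱼ NⱼSⱼ.
Σ NⱼSⱼ = 972·85.4 + 6533·193 + 24134·291 = 8.3668718 × 10^6.
n_{Rural} = 848·24134·291 / (8.3668718 × 10^6) = 711.80.

711.80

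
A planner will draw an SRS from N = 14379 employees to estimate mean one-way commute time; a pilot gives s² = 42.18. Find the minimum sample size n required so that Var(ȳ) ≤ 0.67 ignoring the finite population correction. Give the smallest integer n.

63

Without fpc, n₀ = s²/D = 42.18/0.67 = 62.9552.
Rounding up, n = 63.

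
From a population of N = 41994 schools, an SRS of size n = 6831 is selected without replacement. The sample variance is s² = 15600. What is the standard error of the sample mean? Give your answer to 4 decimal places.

Under SRS without replacement, Var(ȳ) = (1 − f)·s²/n with f = n/N = 6831/41994 = 0.16266610.
Var(ȳ) = (1 − 0.16266610)·15600/6831 = 0.83733390·2.2837066 = 1.912225.
SE(ȳ) = √(1.912225) = 1.3828.

1.3828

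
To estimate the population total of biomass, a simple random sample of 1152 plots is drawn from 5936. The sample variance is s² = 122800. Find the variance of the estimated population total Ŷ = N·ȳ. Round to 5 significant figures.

3.0271 × 10^9

Var(Ŷ) = N²·Var(ȳ) = N²·(1 − n/N)·s²/n.
f = 1152/5936 = 0.19407008; Var(ȳ) = 0.80592992·122800/1152 = 85.909891.
Var(Ŷ) = 5936² · 85.909891 = 3.0271292 × 10^9.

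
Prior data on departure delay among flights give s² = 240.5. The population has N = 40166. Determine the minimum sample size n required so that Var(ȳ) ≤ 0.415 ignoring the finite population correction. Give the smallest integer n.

Without fpc, n₀ = s²/D = 240.5/0.415 = 579.5181.
Rounding up, n = 580.

580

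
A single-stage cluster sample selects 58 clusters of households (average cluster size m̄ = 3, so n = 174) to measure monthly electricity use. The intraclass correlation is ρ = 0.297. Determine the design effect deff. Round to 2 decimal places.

deff = 1 + (3 − 1)·0.297 = 1 + 0.594 = 1.594.

1.59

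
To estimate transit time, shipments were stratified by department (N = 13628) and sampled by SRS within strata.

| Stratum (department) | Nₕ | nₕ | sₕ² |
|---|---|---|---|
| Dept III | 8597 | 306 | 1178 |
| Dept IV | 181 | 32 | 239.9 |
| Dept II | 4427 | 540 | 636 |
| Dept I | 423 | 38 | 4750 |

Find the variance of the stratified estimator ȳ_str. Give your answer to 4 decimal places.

1.6973

Var(ȳ_str) = Σₕ Wₕ²(1 − fₕ)sₕ²/nₕ with Wₕ = Nₕ/N, N = 13628.
Dept III: Wₕ = 0.63083358; term = 0.63083358²·(1 − 0.03559381)·1178/306 = 1.4774523.
Dept IV: Wₕ = 0.01328148; term = 0.01328148²·(1 − 0.17679558)·239.9/32 = 0.0010886314.
Dept II: Wₕ = 0.32484591; term = 0.32484591²·(1 − 0.12197877)·636/540 = 0.10912473.
Dept I: Wₕ = 0.03103904; term = 0.03103904²·(1 − 0.08983452)·4750/38 = 0.10960916.
Sum = 1.6972748.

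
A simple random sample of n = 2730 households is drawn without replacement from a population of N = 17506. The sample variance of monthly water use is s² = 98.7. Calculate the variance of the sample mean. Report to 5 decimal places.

0.03052

Under SRS without replacement, Var(ȳ) = (1 − f)·s²/n with f = n/N = 2730/17506 = 0.15594653.
Var(ȳ) = (1 − 0.15594653)·98.7/2730 = 0.84405347·0.036153846 = 0.030515779.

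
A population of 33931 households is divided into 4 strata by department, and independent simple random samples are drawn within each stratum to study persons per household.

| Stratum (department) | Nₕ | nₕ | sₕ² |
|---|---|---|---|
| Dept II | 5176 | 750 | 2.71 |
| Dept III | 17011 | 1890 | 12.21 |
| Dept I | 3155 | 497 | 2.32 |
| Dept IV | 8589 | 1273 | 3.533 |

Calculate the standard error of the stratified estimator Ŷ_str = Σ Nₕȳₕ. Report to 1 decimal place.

1399.3

Var(Ŷ_str) = Σₕ Nₕ²(1 − fₕ)sₕ²/nₕ.
Dept II: 5176²·(1 − 750/5176)·2.71/750 = 82777.767.
Dept III: 17011²·(1 − 1890/17011)·12.21/1890 = 1.6617444 × 10^6.
Dept I: 3155²·(1 − 497/3155)·2.32/497 = 39145.869.
Dept IV: 8589²·(1 − 1273/8589)·3.533/1273 = 174394.
Sum = 1.958062 × 10^6.
SE = √(1.958062 × 10^6) = 1399.3.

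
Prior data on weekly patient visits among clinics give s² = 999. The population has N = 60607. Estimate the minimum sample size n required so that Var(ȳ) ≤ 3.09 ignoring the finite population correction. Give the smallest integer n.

Without fpc, n₀ = s²/D = 999/3.09 = 323.3010.
Rounding up, n = 324.

324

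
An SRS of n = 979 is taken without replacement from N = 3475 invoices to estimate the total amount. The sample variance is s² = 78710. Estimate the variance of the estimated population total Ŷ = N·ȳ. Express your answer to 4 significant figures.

6.973 × 10^8

Var(Ŷ) = N²·Var(ȳ) = N²·(1 − n/N)·s²/n.
f = 979/3475 = 0.28172662; Var(ȳ) = 0.71827338·78710/979 = 57.748006.
Var(Ŷ) = 3475² · 57.748006 = 6.9734326 × 10^8.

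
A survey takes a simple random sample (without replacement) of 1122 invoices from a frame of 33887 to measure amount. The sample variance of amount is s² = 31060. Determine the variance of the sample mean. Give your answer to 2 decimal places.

Under SRS without replacement, Var(ȳ) = (1 − f)·s²/n with f = n/N = 1122/33887 = 0.03311004.
Var(ȳ) = (1 − 0.03311004)·31060/1122 = 0.96688996·27.682709 = 26.766134.

26.77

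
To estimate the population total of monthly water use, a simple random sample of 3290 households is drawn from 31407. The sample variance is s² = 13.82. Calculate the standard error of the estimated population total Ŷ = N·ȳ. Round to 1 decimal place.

Var(Ŷ) = N²·Var(ȳ) = N²·(1 − n/N)·s²/n.
f = 3290/31407 = 0.10475372; Var(ȳ) = 0.89524628·13.82/3290 = 0.0037605786.
Var(Ŷ) = 31407² · 0.0037605786 = 3.7094334 × 10^6.
SE(Ŷ) = √(3.7094334 × 10^6) = 1926.0.

1926.0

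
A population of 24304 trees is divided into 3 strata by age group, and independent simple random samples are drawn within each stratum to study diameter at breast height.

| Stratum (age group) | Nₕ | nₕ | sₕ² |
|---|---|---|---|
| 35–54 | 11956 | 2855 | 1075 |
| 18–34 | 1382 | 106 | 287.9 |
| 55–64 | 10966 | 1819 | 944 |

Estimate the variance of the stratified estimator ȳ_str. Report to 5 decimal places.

0.16560

Var(ȳ_str) = Σₕ Wₕ²(1 − fₕ)sₕ²/nₕ with Wₕ = Nₕ/N, N = 24304.
35–54: Wₕ = 0.49193548; term = 0.49193548²·(1 − 0.23879224)·1075/2855 = 0.06936204.
18–34: Wₕ = 0.05686307; term = 0.05686307²·(1 − 0.07670043)·287.9/106 = 0.0081084717.
55–64: Wₕ = 0.45120145; term = 0.45120145²·(1 − 0.16587635)·944/1819 = 0.088127348.
Sum = 0.16559786.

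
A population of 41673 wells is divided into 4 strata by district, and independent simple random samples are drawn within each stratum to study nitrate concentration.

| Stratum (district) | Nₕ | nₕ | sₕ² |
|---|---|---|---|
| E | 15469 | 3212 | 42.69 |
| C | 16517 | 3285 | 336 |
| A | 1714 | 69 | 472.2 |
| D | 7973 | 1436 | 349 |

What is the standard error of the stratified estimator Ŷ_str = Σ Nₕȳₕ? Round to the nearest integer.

7539

Var(Ŷ_str) = Σₕ Nₕ²(1 − fₕ)sₕ²/nₕ.
E: 15469²·(1 − 3212/15469)·42.69/3212 = 2.5199797 × 10^6.
C: 16517²·(1 − 3285/16517)·336/3285 = 2.2354274 × 10^7.
A: 1714²·(1 − 69/1714)·472.2/69 = 1.9295392 × 10^7.
D: 7973²·(1 − 1436/7973)·349/1436 = 1.2666926 × 10^7.
Sum = 5.6836572 × 10^7.
SE = √(5.6836572 × 10^7) = 7539.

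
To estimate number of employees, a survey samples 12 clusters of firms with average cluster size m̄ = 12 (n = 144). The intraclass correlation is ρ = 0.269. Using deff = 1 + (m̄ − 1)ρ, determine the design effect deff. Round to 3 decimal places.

deff = 1 + (12 − 1)·0.269 = 1 + 2.959 = 3.959.

3.959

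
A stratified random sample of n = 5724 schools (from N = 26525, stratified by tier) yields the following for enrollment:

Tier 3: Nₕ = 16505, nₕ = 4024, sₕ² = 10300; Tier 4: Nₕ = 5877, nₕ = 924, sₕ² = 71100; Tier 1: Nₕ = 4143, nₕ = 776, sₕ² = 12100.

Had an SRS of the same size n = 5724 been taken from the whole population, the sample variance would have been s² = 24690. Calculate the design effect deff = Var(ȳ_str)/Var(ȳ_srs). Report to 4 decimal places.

1.2541

Var(ȳ_str) = Σ Wₕ²(1−fₕ)sₕ²/nₕ with Wₕ = Nₕ/26525:
  Tier 3: (16505/26525)²·(1−4024/16505)·10300/4024 = 0.74943398
  Tier 4: (5877/26525)²·(1−924/5877)·71100/924 = 3.183544
  Tier 1: (4143/26525)²·(1−776/4143)·12100/776 = 0.30915118
  → Var(ȳ_str) = 4.2421292.
Var(ȳ_srs) = (1 − 5724/26525)·24690/5724 = 3.3825972.
deff = 4.2421292 / 3.3825972 = 1.2541.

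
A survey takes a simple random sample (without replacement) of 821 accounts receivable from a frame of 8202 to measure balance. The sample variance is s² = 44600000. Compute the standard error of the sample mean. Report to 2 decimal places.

221.10

Under SRS without replacement, Var(ȳ) = (1 − f)·s²/n with f = n/N = 821/8202 = 0.10009754.
Var(ȳ) = (1 − 0.10009754)·44600000/821 = 0.89990246·54323.995 = 48886.297.
SE(ȳ) = √(48886.297) = 221.10.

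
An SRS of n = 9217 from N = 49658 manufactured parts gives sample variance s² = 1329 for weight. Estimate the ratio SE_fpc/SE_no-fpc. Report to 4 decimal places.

f = n/N = 9217/49658 = 0.18560957.
SE_no-fpc = √(s²/n) = 0.37972369; SE_fpc = √((1−f)s²/n) = 0.34267627.
Ratio = √(1−f) = 0.90243583.

0.9024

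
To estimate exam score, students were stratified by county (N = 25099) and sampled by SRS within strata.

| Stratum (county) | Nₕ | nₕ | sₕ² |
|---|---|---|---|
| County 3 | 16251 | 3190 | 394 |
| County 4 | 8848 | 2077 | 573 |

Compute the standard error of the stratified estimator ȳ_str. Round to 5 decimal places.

0.26048

Var(ȳ_str) = Σₕ Wₕ²(1 − fₕ)sₕ²/nₕ with Wₕ = Nₕ/N, N = 25099.
County 3: Wₕ = 0.64747600; term = 0.64747600²·(1 − 0.19629561)·394/3190 = 0.041614935.
County 4: Wₕ = 0.35252400; term = 0.35252400²·(1 − 0.23474231)·573/2077 = 0.026236338.
Sum = 0.067851273.
SE = √(0.067851273) = 0.26048.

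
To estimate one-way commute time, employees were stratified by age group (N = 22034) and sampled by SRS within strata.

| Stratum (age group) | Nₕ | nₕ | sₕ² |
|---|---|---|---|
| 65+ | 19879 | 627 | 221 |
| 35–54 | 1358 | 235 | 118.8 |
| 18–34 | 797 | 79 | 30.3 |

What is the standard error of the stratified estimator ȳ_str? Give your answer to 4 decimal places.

Var(ȳ_str) = Σₕ Wₕ²(1 − fₕ)sₕ²/nₕ with Wₕ = Nₕ/N, N = 22034.
65+: Wₕ = 0.90219661; term = 0.90219661²·(1 − 0.03154082)·221/627 = 0.27784874.
35–54: Wₕ = 0.06163202; term = 0.06163202²·(1 − 0.17304860)·118.8/235 = 0.0015879668.
18–34: Wₕ = 0.03617137; term = 0.03617137²·(1 − 0.09912171)·30.3/79 = 4.5207617 × 10^-4.
Sum = 0.27988878.
SE = √(0.27988878) = 0.5290.

0.5290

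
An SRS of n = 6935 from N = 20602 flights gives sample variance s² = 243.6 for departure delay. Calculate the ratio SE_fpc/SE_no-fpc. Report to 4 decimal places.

0.8145

f = n/N = 6935/20602 = 0.33661780.
SE_no-fpc = √(s²/n) = 0.18741977; SE_fpc = √((1−f)s²/n) = 0.15265018.
Ratio = √(1−f) = 0.81448278.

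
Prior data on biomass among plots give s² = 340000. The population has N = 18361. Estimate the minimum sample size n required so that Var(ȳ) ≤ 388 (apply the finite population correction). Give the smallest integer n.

Without fpc, n₀ = s²/D = 340000/388 = 876.2887.
With fpc, (1 − n/N)·s²/n ≤ D requires n ≥ n₀/(1 + n₀/N) = 876.2887/(1 + 876.2887/18361) = 836.3724.
Rounding up, n = 837.

837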